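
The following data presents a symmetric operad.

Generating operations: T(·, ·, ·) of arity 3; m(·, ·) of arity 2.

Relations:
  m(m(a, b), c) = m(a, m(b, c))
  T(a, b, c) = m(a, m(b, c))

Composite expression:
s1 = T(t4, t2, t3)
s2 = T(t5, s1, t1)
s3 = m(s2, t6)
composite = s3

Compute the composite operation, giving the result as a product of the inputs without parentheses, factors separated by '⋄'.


All parenthesizations of m agree; list the t-inputs left to right.
T(t4, t2, t3) spells out as t4 ⋄ t2 ⋄ t3
T(t5, T(t4, t2, t3), t1) spells out as t5 ⋄ t4 ⋄ t2 ⋄ t3 ⋄ t1
m(T(t5, T(t4, t2, t3), t1), t6) spells out as t5 ⋄ t4 ⋄ t2 ⋄ t3 ⋄ t1 ⋄ t6

t5 ⋄ t4 ⋄ t2 ⋄ t3 ⋄ t1 ⋄ t6


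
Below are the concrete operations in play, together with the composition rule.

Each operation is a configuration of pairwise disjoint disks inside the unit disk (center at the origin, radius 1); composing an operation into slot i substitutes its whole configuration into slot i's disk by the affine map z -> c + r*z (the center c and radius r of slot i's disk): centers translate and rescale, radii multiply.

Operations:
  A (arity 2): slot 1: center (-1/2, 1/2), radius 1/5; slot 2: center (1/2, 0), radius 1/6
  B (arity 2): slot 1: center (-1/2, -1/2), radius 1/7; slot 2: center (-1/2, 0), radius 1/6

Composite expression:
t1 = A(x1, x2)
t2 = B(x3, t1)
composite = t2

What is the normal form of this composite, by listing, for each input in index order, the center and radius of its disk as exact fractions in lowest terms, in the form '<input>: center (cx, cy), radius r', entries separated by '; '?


x1: center (-7/12, 1/12), radius 1/30; x2: center (-5/12, 0), radius 1/36; x3: center (-1/2, -1/2), radius 1/7

Follow each x-input down from B: c' goes to c + r*c', radius to r*r'.
x3 passes through 1 substitution, ending at center (-1/2, -1/2), radius 1/7
x1 passes through 2 substitutions, ending at center (-7/12, 1/12), radius 1/30
x2 passes through 2 substitutions, ending at center (-5/12, 0), radius 1/36


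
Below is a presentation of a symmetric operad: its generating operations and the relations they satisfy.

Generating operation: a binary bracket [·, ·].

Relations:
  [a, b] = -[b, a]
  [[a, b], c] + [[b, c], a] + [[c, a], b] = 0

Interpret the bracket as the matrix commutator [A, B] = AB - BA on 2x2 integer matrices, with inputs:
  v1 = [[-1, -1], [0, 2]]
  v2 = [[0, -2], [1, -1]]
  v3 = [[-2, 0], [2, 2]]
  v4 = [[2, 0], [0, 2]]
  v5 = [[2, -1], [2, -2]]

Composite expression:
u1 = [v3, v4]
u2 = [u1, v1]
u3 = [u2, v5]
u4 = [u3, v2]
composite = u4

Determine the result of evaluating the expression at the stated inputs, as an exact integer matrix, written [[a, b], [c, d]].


[[0, 0], [0, 0]]

[v3, v4] = [[0, 0], [0, 0]]
[[v3, v4], v1] = [[0, 0], [0, 0]]
[[[v3, v4], v1], v5] = [[0, 0], [0, 0]]
[[[[v3, v4], v1], v5], v2] = [[0, 0], [0, 0]]


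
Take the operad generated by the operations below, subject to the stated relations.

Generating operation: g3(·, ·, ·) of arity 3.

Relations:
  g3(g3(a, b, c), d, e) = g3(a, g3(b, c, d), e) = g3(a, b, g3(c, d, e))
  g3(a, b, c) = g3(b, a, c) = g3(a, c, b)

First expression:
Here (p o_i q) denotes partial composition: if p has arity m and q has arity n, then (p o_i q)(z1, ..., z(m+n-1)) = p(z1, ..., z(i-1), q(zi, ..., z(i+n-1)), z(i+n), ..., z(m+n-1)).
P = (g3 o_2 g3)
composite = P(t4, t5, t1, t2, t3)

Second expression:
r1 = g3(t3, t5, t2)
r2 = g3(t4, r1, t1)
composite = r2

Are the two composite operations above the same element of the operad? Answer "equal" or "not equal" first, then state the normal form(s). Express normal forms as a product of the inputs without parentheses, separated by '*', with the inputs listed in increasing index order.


equal — both sides give t1 * t2 * t3 * t4 * t5

Normal form of the first expression: t1 * t2 * t3 * t4 * t5
Normal form of the second expression: t1 * t2 * t3 * t4 * t5
One common form — equal.


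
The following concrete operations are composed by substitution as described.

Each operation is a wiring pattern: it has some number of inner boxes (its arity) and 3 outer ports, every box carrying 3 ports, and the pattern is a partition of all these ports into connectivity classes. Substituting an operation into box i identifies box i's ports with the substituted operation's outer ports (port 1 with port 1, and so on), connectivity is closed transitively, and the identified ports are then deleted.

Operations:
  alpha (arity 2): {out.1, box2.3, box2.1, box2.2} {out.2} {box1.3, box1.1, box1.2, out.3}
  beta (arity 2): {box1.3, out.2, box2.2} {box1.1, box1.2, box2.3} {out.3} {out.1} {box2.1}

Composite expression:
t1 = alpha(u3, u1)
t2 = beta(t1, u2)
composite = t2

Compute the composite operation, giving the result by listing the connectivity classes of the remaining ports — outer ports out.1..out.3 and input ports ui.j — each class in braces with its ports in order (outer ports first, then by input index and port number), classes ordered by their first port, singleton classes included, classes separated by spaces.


{out.1} {out.2, u2.2, u3.1, u3.2, u3.3} {out.3} {u1.1, u1.2, u1.3, u2.3} {u2.1}

Connectivity passes through glued beta-boundaries; trace each wire chain.
after alpha, the pattern on (u3, u1) reads {out.1, u1.1, u1.2, u1.3} {out.2} {out.3, u3.1, u3.2, u3.3} (out.j = its outer ports)
after beta, the pattern on (u3, u1, u2) reads {out.1} {out.2, u2.2, u3.1, u3.2, u3.3} {out.3} {u1.1, u1.2, u1.3, u2.3} {u2.1} (out.j = its outer ports)


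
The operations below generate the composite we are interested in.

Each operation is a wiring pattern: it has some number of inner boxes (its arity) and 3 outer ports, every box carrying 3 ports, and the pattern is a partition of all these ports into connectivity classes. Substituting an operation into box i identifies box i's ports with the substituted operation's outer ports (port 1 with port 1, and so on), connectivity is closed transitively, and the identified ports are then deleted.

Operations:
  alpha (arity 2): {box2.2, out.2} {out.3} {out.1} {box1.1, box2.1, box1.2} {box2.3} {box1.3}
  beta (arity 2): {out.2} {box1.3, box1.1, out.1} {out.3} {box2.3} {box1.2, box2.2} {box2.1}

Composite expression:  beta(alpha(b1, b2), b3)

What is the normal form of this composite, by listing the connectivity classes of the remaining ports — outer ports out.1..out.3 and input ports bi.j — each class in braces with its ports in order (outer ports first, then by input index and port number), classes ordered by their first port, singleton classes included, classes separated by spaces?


Two ports join when wires chain via beta-identified ports.
after alpha, the pattern on (b1, b2) reads {out.1} {out.2, b2.2} {out.3} {b1.1, b1.2, b2.1} {b1.3} {b2.3} (out.j = its outer ports)
after beta, the pattern on (b1, b2, b3) reads {out.1} {out.2} {out.3} {b1.1, b1.2, b2.1} {b1.3} {b2.2, b3.2} {b2.3} {b3.1} {b3.3} (out.j = its outer ports)

{out.1} {out.2} {out.3} {b1.1, b1.2, b2.1} {b1.3} {b2.2, b3.2} {b2.3} {b3.1} {b3.3}


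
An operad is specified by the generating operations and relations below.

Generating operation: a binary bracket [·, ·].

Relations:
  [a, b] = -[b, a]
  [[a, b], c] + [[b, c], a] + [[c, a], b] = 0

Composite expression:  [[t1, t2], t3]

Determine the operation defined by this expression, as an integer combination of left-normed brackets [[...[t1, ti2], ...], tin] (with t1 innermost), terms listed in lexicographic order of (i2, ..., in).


[[t1, t2], t3]

Expand each bracket as ab - ba; the t1-initial words give the coefficients.
Composite bracket: [[t1, t2], t3]
The bracket unfolds into 4 signed words via [a, b] = ab - ba (2^2 = 4).
Only words starting with t1 matter:
  sign of t1t2t3 is +1, so it contributes +[[t1, t2], t3]


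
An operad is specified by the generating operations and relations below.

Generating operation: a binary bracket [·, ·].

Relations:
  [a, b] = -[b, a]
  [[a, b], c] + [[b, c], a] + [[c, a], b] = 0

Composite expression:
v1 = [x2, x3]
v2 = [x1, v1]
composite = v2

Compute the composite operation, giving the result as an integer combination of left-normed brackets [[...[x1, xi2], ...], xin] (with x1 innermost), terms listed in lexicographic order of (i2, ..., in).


Left-normed coefficients sit on the x1-initial expansion words.
Composite bracket: [x1, [x2, x3]]
Expanding via [a, b] = ab - ba: 4 signed words (2^2 = 4).
Only words starting with x1 matter:
  word x1x2x3 has sign +1, contributing +[[x1, x2], x3]
  word x1x3x2 has sign -1, contributing -[[x1, x3], x2]

[[x1, x2], x3] - [[x1, x3], x2]


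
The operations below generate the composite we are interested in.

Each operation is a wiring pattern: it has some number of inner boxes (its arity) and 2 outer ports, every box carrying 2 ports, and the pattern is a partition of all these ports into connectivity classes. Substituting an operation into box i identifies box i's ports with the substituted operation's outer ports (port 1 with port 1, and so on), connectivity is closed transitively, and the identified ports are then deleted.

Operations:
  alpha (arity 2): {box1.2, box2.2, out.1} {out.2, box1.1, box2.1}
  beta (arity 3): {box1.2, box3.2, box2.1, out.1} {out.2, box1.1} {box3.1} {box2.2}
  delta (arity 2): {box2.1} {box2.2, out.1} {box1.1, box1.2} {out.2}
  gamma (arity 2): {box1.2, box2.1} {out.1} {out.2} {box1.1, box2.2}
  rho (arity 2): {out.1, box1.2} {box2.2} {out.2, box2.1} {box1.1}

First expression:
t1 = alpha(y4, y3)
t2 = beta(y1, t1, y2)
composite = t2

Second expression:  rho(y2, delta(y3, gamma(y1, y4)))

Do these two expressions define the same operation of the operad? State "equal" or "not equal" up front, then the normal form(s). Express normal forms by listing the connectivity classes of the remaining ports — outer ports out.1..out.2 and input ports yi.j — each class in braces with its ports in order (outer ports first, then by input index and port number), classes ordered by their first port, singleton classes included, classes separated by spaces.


The first expression reduces to {out.1, y1.2, y2.2, y3.2, y4.2} {out.2, y1.1} {y2.1} {y3.1, y4.1}
The second expression reduces to {out.1, y2.2} {out.2} {y1.1, y4.2} {y1.2, y4.1} {y2.1} {y3.1, y3.2}
Different reductions; not equal.

not equal; the first gives {out.1, y1.2, y2.2, y3.2, y4.2} {out.2, y1.1} {y2.1} {y3.1, y4.1} and the second {out.1, y2.2} {out.2} {y1.1, y4.2} {y1.2, y4.1} {y2.1} {y3.1, y3.2}


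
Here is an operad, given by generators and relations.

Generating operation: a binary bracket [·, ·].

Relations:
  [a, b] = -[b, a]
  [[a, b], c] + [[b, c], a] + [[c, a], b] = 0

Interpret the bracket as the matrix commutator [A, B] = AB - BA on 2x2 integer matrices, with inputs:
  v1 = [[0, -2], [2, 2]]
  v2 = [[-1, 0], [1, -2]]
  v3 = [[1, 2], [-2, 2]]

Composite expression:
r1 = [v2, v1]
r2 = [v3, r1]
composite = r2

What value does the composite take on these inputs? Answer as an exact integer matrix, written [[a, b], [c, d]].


[[-12, -6], [-12, 12]]

[v2, v1] = [[2, -2], [-4, -2]]
[v3, [v2, v1]] = [[-12, -6], [-12, 12]]


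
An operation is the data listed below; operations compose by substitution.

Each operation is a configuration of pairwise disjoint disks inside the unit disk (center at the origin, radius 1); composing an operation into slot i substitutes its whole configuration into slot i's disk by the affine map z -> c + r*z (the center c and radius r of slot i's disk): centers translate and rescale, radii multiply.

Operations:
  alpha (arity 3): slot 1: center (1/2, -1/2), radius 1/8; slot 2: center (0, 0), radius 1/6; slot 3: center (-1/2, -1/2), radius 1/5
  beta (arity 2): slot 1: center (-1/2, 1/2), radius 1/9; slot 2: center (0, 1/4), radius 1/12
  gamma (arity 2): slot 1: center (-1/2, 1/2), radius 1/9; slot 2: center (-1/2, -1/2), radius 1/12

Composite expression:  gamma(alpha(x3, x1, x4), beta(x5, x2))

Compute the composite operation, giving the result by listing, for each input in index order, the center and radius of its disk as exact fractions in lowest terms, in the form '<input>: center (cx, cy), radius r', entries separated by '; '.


x1: center (-1/2, 1/2), radius 1/54; x2: center (-1/2, -23/48), radius 1/144; x3: center (-4/9, 4/9), radius 1/72; x4: center (-5/9, 4/9), radius 1/45; x5: center (-13/24, -11/24), radius 1/108

Follow each x-input down from gamma: c' goes to c + r*c', radius to r*r'.
for x3, the 2-step affine chain lands on center (-4/9, 4/9), radius 1/72
for x1, the 2-step affine chain lands on center (-1/2, 1/2), radius 1/54
for x4, the 2-step affine chain lands on center (-5/9, 4/9), radius 1/45
for x5, the 2-step affine chain lands on center (-13/24, -11/24), radius 1/108
for x2, the 2-step affine chain lands on center (-1/2, -23/48), radius 1/144


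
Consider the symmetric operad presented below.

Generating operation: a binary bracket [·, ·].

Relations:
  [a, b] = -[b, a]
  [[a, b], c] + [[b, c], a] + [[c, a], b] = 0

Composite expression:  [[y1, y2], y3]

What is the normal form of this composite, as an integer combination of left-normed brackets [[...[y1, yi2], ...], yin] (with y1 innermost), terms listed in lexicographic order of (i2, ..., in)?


[[y1, y2], y3]

Antisymmetry and Jacobi reduce to y1-anchored left-normed brackets.
Composite bracket: [[y1, y2], y3]
Expanding via [a, b] = ab - ba: 4 signed words (2^2 = 4).
Words beginning with y1 determine it all:
  from y1y2y3, sign +1: term +[[y1, y2], y3]


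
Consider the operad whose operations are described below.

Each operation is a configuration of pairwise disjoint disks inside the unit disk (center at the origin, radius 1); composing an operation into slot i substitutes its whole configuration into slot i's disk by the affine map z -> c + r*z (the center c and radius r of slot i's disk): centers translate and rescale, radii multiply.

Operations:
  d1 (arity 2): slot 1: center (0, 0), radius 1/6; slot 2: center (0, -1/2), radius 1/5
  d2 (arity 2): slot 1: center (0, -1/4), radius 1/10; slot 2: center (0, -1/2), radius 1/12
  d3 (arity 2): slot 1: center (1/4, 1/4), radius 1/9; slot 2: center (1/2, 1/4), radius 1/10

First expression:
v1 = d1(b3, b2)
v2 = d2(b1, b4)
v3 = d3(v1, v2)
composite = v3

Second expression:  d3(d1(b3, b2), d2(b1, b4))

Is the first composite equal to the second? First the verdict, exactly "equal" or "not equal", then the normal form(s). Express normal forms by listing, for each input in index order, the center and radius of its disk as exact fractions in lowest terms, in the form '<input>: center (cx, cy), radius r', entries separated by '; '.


equal: each reduces to b1: center (1/2, 9/40), radius 1/100; b2: center (1/4, 7/36), radius 1/45; b3: center (1/4, 1/4), radius 1/54; b4: center (1/2, 1/5), radius 1/120

The first composite normalizes to b1: center (1/2, 9/40), radius 1/100; b2: center (1/4, 7/36), radius 1/45; b3: center (1/4, 1/4), radius 1/54; b4: center (1/2, 1/5), radius 1/120
The second composite normalizes to b1: center (1/2, 9/40), radius 1/100; b2: center (1/4, 7/36), radius 1/45; b3: center (1/4, 1/4), radius 1/54; b4: center (1/2, 1/5), radius 1/120
Identical normal forms: equal.


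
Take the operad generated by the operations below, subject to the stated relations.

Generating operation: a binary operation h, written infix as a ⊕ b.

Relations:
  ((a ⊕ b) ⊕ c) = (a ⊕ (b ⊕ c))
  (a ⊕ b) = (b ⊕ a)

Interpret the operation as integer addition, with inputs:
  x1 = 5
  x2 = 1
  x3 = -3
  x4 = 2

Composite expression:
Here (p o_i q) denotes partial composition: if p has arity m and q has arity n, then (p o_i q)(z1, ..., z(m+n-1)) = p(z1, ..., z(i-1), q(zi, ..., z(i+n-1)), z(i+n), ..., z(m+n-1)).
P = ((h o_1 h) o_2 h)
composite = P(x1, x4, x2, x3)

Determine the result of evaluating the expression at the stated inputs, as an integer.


(x4 ⊕ x2) = 3
(x1 ⊕ (x4 ⊕ x2)) = 8
((x1 ⊕ (x4 ⊕ x2)) ⊕ x3) = 5

5


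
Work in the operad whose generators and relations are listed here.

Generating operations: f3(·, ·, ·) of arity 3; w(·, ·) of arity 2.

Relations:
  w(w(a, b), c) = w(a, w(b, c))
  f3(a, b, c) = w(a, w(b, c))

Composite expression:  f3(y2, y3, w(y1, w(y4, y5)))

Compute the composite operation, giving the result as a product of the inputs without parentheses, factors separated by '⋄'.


Every regrouping of f3 is equal, so read the y-inputs in written order.
w(y4, y5) unparenthesizes to y4 ⋄ y5
w(y1, w(y4, y5)) unparenthesizes to y1 ⋄ y4 ⋄ y5
f3(y2, y3, w(y1, w(y4, y5))) unparenthesizes to y2 ⋄ y3 ⋄ y1 ⋄ y4 ⋄ y5

y2 ⋄ y3 ⋄ y1 ⋄ y4 ⋄ y5


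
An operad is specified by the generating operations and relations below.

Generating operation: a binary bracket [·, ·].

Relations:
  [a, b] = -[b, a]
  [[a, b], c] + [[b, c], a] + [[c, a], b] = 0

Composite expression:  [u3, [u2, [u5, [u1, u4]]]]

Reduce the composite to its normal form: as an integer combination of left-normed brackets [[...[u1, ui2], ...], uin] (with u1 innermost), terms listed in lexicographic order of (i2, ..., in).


-[[[[u1, u4], u5], u2], u3]

A multilinear Lie element is pinned by u1-initial words (u1 innermost).
Composite bracket: [u3, [u2, [u5, [u1, u4]]]]
Expanding via [a, b] = ab - ba: 16 signed words (2^4 = 16).
Words beginning with u1 determine it all:
  u1u4u5u2u3 (sign -1) contributes -[[[[u1, u4], u5], u2], u3]


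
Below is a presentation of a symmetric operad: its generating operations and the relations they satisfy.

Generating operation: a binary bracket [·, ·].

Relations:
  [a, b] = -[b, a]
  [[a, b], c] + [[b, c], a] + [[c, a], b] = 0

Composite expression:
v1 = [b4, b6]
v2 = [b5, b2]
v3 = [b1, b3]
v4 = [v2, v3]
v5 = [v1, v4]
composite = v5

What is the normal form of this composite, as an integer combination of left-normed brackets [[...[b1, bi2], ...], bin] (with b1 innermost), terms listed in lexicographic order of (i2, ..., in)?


-[[[[[b1, b3], b2], b5], b4], b6] + [[[[[b1, b3], b2], b5], b6], b4] + [[[[[b1, b3], b5], b2], b4], b6] - [[[[[b1, b3], b5], b2], b6], b4]

A multilinear Lie element is pinned by b1-initial words (b1 innermost).
Composite bracket: [[b4, b6], [[b5, b2], [b1, b3]]]
Expanding via [a, b] = ab - ba: 32 signed words (2^5 = 32).
Keep just the words that open with b1:
  word b1b3b2b5b4b6 has sign -1, contributing -[[[[[b1, b3], b2], b5], b4], b6]
  word b1b3b2b5b6b4 has sign +1, contributing +[[[[[b1, b3], b2], b5], b6], b4]
  word b1b3b5b2b4b6 has sign +1, contributing +[[[[[b1, b3], b5], b2], b4], b6]
  word b1b3b5b2b6b4 has sign -1, contributing -[[[[[b1, b3], b5], b2], b6], b4]


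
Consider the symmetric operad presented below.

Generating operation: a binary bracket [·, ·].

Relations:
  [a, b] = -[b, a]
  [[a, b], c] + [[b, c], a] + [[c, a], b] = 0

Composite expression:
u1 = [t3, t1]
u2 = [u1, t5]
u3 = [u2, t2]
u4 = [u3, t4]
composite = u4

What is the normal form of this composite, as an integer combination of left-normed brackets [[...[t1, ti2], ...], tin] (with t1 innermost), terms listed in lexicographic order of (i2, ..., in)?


-[[[[t1, t3], t5], t2], t4]

A multilinear Lie element is pinned by t1-initial words (t1 innermost).
Composite bracket: [[[[t3, t1], t5], t2], t4]
The bracket unfolds into 16 signed words via [a, b] = ab - ba (2^4 = 16).
The t1-initial words carry the normal form:
  word t1t3t5t2t4 has sign -1, contributing -[[[[t1, t3], t5], t2], t4]


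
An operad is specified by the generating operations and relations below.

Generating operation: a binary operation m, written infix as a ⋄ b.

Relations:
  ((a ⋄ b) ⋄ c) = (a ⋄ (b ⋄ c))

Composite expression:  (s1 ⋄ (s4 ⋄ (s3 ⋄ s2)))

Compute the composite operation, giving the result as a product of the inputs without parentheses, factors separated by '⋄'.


Associativity of m dissolves the nesting; only the s-input order survives.
(s3 ⋄ s2) flattens to s3 ⋄ s2
(s4 ⋄ (s3 ⋄ s2)) flattens to s4 ⋄ s3 ⋄ s2
(s1 ⋄ (s4 ⋄ (s3 ⋄ s2))) flattens to s1 ⋄ s4 ⋄ s3 ⋄ s2

s1 ⋄ s4 ⋄ s3 ⋄ s2


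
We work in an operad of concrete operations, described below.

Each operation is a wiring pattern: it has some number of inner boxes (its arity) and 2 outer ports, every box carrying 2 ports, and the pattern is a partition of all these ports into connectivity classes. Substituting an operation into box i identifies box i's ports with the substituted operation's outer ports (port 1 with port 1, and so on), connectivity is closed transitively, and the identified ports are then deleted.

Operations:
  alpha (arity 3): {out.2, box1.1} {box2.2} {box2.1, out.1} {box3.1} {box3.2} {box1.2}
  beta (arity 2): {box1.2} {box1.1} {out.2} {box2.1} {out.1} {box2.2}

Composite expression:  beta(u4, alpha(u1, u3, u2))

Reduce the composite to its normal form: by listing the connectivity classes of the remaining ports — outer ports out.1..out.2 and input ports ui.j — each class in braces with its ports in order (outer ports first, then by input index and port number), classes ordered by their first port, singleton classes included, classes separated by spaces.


{out.1} {out.2} {u1.1} {u1.2} {u2.1} {u2.2} {u3.1} {u3.2} {u4.1} {u4.2}

After gluing at beta, chains via deleted ports link the u-ports.
stage alpha: inputs (u1, u3, u2), connectivity {out.1, u3.1} {out.2, u1.1} {u1.2} {u2.1} {u2.2} {u3.2}, out.j its boundary
stage beta: inputs (u4, u1, u3, u2), connectivity {out.1} {out.2} {u1.1} {u1.2} {u2.1} {u2.2} {u3.1} {u3.2} {u4.1} {u4.2}, out.j its boundary


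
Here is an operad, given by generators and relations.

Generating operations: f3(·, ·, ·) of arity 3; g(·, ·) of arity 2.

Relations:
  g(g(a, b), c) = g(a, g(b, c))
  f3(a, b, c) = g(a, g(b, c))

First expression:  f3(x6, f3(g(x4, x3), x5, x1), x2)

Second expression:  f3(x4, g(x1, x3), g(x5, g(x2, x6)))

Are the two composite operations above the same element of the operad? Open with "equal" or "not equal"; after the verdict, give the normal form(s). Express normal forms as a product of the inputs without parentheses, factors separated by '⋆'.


not equal; the first gives x6 ⋆ x4 ⋆ x3 ⋆ x5 ⋆ x1 ⋆ x2 and the second x4 ⋆ x1 ⋆ x3 ⋆ x5 ⋆ x2 ⋆ x6


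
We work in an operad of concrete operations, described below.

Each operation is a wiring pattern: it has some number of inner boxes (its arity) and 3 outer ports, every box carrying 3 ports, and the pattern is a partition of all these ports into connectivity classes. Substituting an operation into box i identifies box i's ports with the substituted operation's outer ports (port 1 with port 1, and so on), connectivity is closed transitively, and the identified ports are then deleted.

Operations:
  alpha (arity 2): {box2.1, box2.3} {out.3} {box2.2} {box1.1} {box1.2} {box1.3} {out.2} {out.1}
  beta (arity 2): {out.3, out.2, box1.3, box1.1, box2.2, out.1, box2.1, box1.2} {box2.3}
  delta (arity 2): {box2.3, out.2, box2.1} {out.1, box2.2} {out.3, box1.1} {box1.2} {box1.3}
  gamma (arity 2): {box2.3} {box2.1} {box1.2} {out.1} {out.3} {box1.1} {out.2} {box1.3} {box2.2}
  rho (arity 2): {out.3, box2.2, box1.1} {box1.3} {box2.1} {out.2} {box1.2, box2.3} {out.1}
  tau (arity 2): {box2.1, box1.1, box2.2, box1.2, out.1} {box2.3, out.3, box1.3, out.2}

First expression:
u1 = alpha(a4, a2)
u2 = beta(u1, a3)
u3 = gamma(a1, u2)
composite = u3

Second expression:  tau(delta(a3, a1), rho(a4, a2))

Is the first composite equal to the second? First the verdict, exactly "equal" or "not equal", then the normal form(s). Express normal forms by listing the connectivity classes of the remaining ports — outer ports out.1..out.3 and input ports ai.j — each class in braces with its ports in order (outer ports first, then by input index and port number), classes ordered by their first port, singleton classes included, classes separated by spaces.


not equal; the first gives {out.1} {out.2} {out.3} {a1.1} {a1.2} {a1.3} {a2.1, a2.3} {a2.2} {a3.1, a3.2} {a3.3} {a4.1} {a4.2} {a4.3} and the second {out.1, a1.1, a1.2, a1.3} {out.2, out.3, a2.2, a3.1, a4.1} {a2.1} {a2.3, a4.2} {a3.2} {a3.3} {a4.3}

The first expression reduces to {out.1} {out.2} {out.3} {a1.1} {a1.2} {a1.3} {a2.1, a2.3} {a2.2} {a3.1, a3.2} {a3.3} {a4.1} {a4.2} {a4.3}
The second expression reduces to {out.1, a1.1, a1.2, a1.3} {out.2, out.3, a2.2, a3.1, a4.1} {a2.1} {a2.3, a4.2} {a3.2} {a3.3} {a4.3}
The normal forms differ: not equal.


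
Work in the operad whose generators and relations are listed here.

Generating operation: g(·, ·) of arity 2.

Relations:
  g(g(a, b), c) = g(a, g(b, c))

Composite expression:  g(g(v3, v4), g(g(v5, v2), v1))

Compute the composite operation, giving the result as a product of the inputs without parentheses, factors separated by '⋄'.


v3 ⋄ v4 ⋄ v5 ⋄ v2 ⋄ v1

Key point: g is associative — brackets drop, the v-order remains.
g(v3, v4) linearizes to v3 ⋄ v4
g(v5, v2) linearizes to v5 ⋄ v2
g(g(v5, v2), v1) linearizes to v5 ⋄ v2 ⋄ v1
g(g(v3, v4), g(g(v5, v2), v1)) linearizes to v3 ⋄ v4 ⋄ v5 ⋄ v2 ⋄ v1


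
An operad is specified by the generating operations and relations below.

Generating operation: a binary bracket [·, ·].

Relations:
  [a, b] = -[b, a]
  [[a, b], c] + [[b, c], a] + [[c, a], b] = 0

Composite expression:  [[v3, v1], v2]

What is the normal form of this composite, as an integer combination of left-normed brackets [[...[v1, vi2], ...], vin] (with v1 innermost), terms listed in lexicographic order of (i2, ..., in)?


-[[v1, v3], v2]


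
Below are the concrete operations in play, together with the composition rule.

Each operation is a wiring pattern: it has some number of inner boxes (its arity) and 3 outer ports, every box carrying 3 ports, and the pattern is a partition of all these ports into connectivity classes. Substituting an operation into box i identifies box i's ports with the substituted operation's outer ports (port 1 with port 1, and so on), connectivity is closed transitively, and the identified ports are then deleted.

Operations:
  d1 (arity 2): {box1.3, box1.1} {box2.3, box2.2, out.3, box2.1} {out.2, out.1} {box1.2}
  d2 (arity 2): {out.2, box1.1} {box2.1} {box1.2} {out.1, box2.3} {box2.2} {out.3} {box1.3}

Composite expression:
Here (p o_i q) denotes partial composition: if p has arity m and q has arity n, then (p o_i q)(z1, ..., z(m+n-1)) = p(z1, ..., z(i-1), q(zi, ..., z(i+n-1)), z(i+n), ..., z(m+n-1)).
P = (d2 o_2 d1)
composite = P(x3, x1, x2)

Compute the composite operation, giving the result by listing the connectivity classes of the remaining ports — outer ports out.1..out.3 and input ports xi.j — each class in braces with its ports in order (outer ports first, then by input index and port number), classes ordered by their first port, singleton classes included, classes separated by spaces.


{out.1, x2.1, x2.2, x2.3} {out.2, x3.1} {out.3} {x1.1, x1.3} {x1.2} {x3.2} {x3.3}

Two ports join when wires chain via d2-identified ports.
after d1, the pattern on (x1, x2) reads {out.1, out.2} {out.3, x2.1, x2.2, x2.3} {x1.1, x1.3} {x1.2} (out.j = its outer ports)
after d2, the pattern on (x3, x1, x2) reads {out.1, x2.1, x2.2, x2.3} {out.2, x3.1} {out.3} {x1.1, x1.3} {x1.2} {x3.2} {x3.3} (out.j = its outer ports)


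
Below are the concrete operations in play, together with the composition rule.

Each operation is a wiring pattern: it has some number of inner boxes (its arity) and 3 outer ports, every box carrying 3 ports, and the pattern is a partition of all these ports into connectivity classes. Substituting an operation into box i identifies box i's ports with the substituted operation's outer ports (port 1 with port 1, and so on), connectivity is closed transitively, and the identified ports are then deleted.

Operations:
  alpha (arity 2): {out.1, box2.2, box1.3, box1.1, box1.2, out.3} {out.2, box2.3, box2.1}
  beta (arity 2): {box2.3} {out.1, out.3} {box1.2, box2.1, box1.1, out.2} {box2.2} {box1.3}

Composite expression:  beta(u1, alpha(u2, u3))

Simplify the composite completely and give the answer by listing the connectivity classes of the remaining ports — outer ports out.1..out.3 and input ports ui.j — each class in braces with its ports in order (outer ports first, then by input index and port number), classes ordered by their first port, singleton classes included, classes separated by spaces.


Two ports join when wires chain via beta-identified ports.
the subtree at alpha composes to {out.1, out.3, u2.1, u2.2, u2.3, u3.2} {out.2, u3.1, u3.3} on (u2, u3); out.j = own outer ports
the subtree at beta composes to {out.1, out.3} {out.2, u1.1, u1.2, u2.1, u2.2, u2.3, u3.2} {u1.3} {u3.1, u3.3} on (u1, u2, u3); out.j = own outer ports

{out.1, out.3} {out.2, u1.1, u1.2, u2.1, u2.2, u2.3, u3.2} {u1.3} {u3.1, u3.3}


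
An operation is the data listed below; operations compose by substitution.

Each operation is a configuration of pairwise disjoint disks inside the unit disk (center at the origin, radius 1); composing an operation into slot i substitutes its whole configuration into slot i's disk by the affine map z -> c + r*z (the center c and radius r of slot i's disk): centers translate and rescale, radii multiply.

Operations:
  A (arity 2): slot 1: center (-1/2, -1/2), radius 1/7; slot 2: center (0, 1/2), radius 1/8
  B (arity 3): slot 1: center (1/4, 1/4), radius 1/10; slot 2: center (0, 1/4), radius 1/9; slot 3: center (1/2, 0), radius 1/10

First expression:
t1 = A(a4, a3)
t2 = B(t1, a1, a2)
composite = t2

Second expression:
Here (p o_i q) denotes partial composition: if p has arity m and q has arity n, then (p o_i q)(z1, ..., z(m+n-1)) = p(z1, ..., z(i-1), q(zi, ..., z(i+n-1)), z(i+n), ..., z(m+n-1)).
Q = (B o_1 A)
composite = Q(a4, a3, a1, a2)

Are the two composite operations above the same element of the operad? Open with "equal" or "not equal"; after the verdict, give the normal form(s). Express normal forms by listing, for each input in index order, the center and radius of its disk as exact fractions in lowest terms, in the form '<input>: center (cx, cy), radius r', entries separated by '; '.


The first expression reduces to a1: center (0, 1/4), radius 1/9; a2: center (1/2, 0), radius 1/10; a3: center (1/4, 3/10), radius 1/80; a4: center (1/5, 1/5), radius 1/70
The second expression reduces to a1: center (0, 1/4), radius 1/9; a2: center (1/2, 0), radius 1/10; a3: center (1/4, 3/10), radius 1/80; a4: center (1/5, 1/5), radius 1/70
Same normal form: equal.

equal; the common form is a1: center (0, 1/4), radius 1/9; a2: center (1/2, 0), radius 1/10; a3: center (1/4, 3/10), radius 1/80; a4: center (1/5, 1/5), radius 1/70


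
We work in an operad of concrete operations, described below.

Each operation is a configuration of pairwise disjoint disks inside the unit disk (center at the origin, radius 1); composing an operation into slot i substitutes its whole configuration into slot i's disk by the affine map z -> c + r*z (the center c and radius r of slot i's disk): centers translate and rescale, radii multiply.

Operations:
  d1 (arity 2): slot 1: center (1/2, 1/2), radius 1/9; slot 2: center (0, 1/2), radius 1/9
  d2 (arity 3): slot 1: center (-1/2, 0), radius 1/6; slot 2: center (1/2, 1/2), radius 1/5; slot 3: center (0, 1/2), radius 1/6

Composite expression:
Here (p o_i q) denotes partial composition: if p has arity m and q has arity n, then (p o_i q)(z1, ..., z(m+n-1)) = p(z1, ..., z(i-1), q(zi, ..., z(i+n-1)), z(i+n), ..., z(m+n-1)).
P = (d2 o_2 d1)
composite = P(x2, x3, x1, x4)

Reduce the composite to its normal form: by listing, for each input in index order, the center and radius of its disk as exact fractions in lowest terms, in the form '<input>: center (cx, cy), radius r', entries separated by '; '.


x1: center (1/2, 3/5), radius 1/45; x2: center (-1/2, 0), radius 1/6; x3: center (3/5, 3/5), radius 1/45; x4: center (0, 1/2), radius 1/6


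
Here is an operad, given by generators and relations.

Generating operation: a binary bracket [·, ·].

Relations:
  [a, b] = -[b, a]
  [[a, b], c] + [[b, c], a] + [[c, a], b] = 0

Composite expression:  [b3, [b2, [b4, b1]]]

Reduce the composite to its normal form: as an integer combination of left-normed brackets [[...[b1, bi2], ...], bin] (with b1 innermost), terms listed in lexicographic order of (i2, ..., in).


-[[[b1, b4], b2], b3]

Expand each bracket as ab - ba; the b1-initial words give the coefficients.
Composite bracket: [b3, [b2, [b4, b1]]]
The bracket unfolds into 8 signed words via [a, b] = ab - ba (2^3 = 8).
Words beginning with b1 determine it all:
  from b1b4b2b3, sign -1: term -[[[b1, b4], b2], b3]


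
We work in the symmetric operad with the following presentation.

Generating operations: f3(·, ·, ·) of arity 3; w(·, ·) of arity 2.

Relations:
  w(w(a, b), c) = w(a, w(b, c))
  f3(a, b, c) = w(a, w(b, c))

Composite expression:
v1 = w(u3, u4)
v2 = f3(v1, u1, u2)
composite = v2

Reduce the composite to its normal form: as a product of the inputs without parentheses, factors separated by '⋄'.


u3 ⋄ u4 ⋄ u1 ⋄ u2

Key point: f3 is associative — brackets drop, the u-order remains.
w(u3, u4) reduces to u3 ⋄ u4
f3(w(u3, u4), u1, u2) reduces to u3 ⋄ u4 ⋄ u1 ⋄ u2


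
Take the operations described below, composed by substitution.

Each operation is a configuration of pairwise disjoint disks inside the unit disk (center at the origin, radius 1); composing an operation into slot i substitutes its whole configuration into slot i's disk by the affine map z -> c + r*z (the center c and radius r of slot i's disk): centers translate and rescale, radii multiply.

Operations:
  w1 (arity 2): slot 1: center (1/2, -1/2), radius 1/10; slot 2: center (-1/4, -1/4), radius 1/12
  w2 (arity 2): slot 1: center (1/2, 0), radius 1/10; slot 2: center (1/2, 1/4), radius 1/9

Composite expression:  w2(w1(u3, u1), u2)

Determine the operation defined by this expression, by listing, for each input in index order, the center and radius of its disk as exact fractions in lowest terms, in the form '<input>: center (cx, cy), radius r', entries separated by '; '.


u1: center (19/40, -1/40), radius 1/120; u2: center (1/2, 1/4), radius 1/9; u3: center (11/20, -1/20), radius 1/100

Below w2, radii multiply path by path; the u-disk centers shift.
tracing u3 down its 2-map path: center (11/20, -1/20), radius 1/100
tracing u1 down its 2-map path: center (19/40, -1/40), radius 1/120
tracing u2 down its 1-map path: center (1/2, 1/4), radius 1/9


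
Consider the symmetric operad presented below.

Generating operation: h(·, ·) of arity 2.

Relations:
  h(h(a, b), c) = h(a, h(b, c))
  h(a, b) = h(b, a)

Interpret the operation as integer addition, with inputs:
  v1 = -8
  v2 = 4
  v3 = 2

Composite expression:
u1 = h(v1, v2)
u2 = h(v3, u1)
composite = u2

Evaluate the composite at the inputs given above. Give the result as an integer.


h(v1, v2) = -4
h(v3, h(v1, v2)) = -2

-2


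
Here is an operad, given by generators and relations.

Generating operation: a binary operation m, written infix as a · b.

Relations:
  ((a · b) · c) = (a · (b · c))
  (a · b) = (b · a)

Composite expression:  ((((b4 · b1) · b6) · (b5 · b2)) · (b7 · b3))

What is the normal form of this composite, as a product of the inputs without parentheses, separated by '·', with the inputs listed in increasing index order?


b1 · b2 · b3 · b4 · b5 · b6 · b7

Any arrangement under m is one operation, so sort the b-inputs.
(b4 · b1) spells out as b4 · b1
((b4 · b1) · b6) spells out as b4 · b1 · b6
(b5 · b2) spells out as b5 · b2
(((b4 · b1) · b6) · (b5 · b2)) spells out as b4 · b1 · b6 · b5 · b2
(b7 · b3) spells out as b7 · b3
((((b4 · b1) · b6) · (b5 · b2)) · (b7 · b3)) spells out as b4 · b1 · b6 · b5 · b2 · b7 · b3
the factors in increasing index order: b1 · b2 · b3 · b4 · b5 · b6 · b7


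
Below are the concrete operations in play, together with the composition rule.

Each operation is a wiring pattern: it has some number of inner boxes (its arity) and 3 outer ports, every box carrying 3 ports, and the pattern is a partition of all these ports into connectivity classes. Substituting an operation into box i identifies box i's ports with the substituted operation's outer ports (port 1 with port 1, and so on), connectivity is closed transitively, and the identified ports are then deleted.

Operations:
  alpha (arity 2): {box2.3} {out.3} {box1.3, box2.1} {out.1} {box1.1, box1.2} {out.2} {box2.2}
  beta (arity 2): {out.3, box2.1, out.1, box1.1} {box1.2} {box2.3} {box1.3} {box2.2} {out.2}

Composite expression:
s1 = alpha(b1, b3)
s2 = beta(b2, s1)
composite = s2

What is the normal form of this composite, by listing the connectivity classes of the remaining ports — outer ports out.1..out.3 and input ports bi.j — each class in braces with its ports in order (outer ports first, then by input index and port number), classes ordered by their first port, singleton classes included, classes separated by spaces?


Treat the ports identified at beta as solder joints: merge, then drop.
composing alpha on (b1, b3), with out.j its own outer ports: {out.1} {out.2} {out.3} {b1.1, b1.2} {b1.3, b3.1} {b3.2} {b3.3}
composing beta on (b2, b1, b3), with out.j its own outer ports: {out.1, out.3, b2.1} {out.2} {b1.1, b1.2} {b1.3, b3.1} {b2.2} {b2.3} {b3.2} {b3.3}

{out.1, out.3, b2.1} {out.2} {b1.1, b1.2} {b1.3, b3.1} {b2.2} {b2.3} {b3.2} {b3.3}


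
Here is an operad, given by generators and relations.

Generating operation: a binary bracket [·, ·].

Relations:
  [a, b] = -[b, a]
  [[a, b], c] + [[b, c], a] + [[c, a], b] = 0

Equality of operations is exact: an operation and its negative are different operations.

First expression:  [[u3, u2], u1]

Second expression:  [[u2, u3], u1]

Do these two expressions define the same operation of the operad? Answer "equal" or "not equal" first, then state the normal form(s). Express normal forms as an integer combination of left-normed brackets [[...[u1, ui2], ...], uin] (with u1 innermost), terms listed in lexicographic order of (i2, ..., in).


not equal; first: [[u1, u2], u3] - [[u1, u3], u2]; second: -[[u1, u2], u3] + [[u1, u3], u2]


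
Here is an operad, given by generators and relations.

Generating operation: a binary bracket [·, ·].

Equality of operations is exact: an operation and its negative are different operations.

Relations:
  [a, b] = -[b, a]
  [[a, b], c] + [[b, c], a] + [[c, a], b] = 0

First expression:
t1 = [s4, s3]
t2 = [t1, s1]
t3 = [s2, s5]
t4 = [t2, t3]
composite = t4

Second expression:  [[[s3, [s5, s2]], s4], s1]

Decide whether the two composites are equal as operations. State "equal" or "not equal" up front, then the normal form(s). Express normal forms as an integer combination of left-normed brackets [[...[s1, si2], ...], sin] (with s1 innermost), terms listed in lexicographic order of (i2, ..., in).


not equal; first: [[[[s1, s3], s4], s2], s5] - [[[[s1, s3], s4], s5], s2] - [[[[s1, s4], s3], s2], s5] + [[[[s1, s4], s3], s5], s2]; second: -[[[[s1, s2], s5], s3], s4] + [[[[s1, s3], s2], s5], s4] - [[[[s1, s3], s5], s2], s4] + [[[[s1, s4], s2], s5], s3] - [[[[s1, s4], s3], s2], s5] + [[[[s1, s4], s3], s5], s2] - [[[[s1, s4], s5], s2], s3] + [[[[s1, s5], s2], s3], s4]

Normal form of the first expression: [[[[s1, s3], s4], s2], s5] - [[[[s1, s3], s4], s5], s2] - [[[[s1, s4], s3], s2], s5] + [[[[s1, s4], s3], s5], s2]
Normal form of the second expression: -[[[[s1, s2], s5], s3], s4] + [[[[s1, s3], s2], s5], s4] - [[[[s1, s3], s5], s2], s4] + [[[[s1, s4], s2], s5], s3] - [[[[s1, s4], s3], s2], s5] + [[[[s1, s4], s3], s5], s2] - [[[[s1, s4], s5], s2], s3] + [[[[s1, s5], s2], s3], s4]
They disagree, so not equal.


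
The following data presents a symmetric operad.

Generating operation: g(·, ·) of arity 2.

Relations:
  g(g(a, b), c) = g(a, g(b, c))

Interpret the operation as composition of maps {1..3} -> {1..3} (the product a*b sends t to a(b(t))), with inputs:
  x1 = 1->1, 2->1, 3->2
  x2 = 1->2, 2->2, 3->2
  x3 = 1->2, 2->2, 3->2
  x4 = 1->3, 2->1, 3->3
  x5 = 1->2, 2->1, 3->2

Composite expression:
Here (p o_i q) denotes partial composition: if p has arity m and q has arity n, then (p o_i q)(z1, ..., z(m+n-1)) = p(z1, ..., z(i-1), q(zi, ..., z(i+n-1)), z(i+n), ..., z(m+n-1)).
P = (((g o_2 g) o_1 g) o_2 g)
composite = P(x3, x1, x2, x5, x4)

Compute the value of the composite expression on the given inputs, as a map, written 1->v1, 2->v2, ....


1->2, 2->2, 3->2

g(x1, x2) = 1->1, 2->1, 3->1
g(x3, g(x1, x2)) = 1->2, 2->2, 3->2
g(x5, x4) = 1->2, 2->2, 3->2
g(g(x3, g(x1, x2)), g(x5, x4)) = 1->2, 2->2, 3->2
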